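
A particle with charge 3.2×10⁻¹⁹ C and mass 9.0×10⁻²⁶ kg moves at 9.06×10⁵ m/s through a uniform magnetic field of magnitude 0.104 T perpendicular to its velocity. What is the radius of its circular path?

The magnetic force provides the centripetal force: |q|vB = mv²/r.
r = mv/(|q|B) = (9.0×10⁻²⁶)(9.06×10⁵)/((3.2×10⁻¹⁹)(0.104)) ≈ 2.45 m.

r ≈ 2.45 m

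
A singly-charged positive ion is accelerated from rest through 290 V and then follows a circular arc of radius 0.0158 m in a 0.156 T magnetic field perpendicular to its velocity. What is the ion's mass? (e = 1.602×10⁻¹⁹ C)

m ≈ 1.68×10⁻²⁷ kg

Combine |q|V = ½mv² and r = mv/(|q|B): eliminate v to get m = qB²r²/(2V).
m = (1.602×10⁻¹⁹)(0.156)²(0.0158)²/(2·290) ≈ 1.68×10⁻²⁷ kg.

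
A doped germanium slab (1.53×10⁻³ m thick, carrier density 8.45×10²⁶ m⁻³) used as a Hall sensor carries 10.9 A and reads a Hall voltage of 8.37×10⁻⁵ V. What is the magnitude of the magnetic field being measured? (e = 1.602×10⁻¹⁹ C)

B ≈ 1.59 T

From V_H = IB/(n e t), B = V_H n e t / I.
B = (8.37×10⁻⁵)(8.45×10²⁶)(1.602×10⁻¹⁹)(1.53×10⁻³)/10.9 ≈ 1.59 T.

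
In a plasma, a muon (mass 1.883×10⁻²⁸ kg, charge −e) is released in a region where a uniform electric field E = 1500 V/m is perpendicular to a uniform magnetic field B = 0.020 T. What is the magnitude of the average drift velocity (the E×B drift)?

v_d ≈ 7.5×10⁴ m/s

The E×B drift speed is v_d = E/B.
v_d = 1500/0.020 = 7.5×10⁴ m/s.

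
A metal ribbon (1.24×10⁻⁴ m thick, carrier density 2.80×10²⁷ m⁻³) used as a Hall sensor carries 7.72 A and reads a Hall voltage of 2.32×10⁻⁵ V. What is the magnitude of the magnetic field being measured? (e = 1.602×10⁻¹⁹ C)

B ≈ 0.167 T

From V_H = IB/(n e t), B = V_H n e t / I.
B = (2.32×10⁻⁵)(2.80×10²⁷)(1.602×10⁻¹⁹)(1.24×10⁻⁴)/7.72 ≈ 0.167 T.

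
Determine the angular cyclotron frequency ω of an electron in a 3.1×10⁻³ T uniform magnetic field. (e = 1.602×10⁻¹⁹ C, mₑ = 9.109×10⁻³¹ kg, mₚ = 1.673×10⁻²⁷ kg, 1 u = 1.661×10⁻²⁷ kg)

ω = |q|B/m.
ω = (1.602×10⁻¹⁹)(3.1×10⁻³)/9.109×10⁻³¹ ≈ 5.5×10⁸ rad/s.

ω ≈ 5.5×10⁸ rad/s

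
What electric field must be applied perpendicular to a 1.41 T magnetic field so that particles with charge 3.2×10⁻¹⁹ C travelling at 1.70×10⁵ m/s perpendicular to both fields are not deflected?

E = 2.40×10⁵ V/m

For straight-line motion qE = qvB, so E = vB.
E = 1.70×10⁵ × 1.41 = 2.40×10⁵ V/m.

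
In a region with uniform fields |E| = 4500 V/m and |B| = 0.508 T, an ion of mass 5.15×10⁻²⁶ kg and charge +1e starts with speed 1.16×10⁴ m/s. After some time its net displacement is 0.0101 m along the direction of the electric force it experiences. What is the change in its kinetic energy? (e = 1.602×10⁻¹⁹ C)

ΔKE ≈ 7.28×10⁻¹⁸ J

The magnetic force is always ⟂ v and does no work; only the electric force changes KE.
ΔKE = F_E · d = |q|E d = (1.602×10⁻¹⁹)(4500)(0.0101) ≈ 7.28×10⁻¹⁸ J.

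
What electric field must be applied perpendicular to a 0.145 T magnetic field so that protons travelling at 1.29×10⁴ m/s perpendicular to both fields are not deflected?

For straight-line motion qE = qvB, so E = vB.
E = 1.29×10⁴ × 0.145 = 1870 V/m.

E = 1870 V/m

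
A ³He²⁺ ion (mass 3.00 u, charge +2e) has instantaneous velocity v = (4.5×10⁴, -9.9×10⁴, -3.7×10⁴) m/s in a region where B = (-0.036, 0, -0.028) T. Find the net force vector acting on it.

F ≈ (8.88×10⁻¹⁶, 8.30×10⁻¹⁶, -1.14×10⁻¹⁵) N

v×B = (2770, 2590, -3560) N/C.
F = q v×B = (3.204×10⁻¹⁹ C)·(2770, 2590, -3560) = (8.88×10⁻¹⁶, 8.30×10⁻¹⁶, -1.14×10⁻¹⁵) N.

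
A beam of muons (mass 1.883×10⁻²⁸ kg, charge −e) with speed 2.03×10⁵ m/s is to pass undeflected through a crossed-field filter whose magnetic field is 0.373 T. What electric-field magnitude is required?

For straight-line motion qE = qvB, so E = vB.
E = 2.03×10⁵ × 0.373 = 7.57×10⁴ V/m.

E = 7.57×10⁴ V/m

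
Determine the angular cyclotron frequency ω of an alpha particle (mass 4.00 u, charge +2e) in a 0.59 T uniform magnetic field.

ω = |q|B/m.
ω = (3.204×10⁻¹⁹)(0.59)/6.644×10⁻²⁷ ≈ 2.8×10⁷ rad/s.

ω ≈ 2.8×10⁷ rad/s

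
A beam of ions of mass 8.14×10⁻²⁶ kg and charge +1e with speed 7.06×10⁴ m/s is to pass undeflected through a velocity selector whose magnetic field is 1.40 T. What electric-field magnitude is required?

For straight-line motion qE = qvB, so E = vB.
E = 7.06×10⁴ × 1.40 = 9.88×10⁴ V/m.

E = 9.88×10⁴ V/m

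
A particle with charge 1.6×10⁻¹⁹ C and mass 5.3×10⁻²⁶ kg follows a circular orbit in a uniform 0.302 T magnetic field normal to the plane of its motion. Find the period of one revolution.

The cyclotron period depends only on m, q, B: T = 2πm/(|q|B).
T = 2π(5.3×10⁻²⁶)/((1.6×10⁻¹⁹)(0.302)) ≈ 6.89×10⁻⁶ s.

T ≈ 6.89×10⁻⁶ s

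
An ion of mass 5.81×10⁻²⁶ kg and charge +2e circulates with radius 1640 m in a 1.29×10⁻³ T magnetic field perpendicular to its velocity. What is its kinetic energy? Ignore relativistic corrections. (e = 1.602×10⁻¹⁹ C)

v = |q|Br/m, then KE = ½mv² = (qBr)²/(2m).
v = (3.204×10⁻¹⁹)(1.29×10⁻³)(1640)/5.81×10⁻²⁶ ≈ 1.167×10⁷ m/s.
KE = ½(5.81×10⁻²⁶)(1.167×10⁷)² ≈ 3.95×10⁻¹² J = 2.47×10⁷ eV.

KE ≈ 2.47×10⁷ eV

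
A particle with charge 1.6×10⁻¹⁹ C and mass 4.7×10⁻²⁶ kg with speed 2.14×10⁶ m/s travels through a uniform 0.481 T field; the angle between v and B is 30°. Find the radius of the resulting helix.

v⊥ = v sinθ = 2.14×10⁶·sin30° ≈ 1.070×10⁶ m/s.
r = m v⊥/(|q|B) = (4.7×10⁻²⁶)(1.070×10⁶)/((1.6×10⁻¹⁹)(0.481)) ≈ 0.653 m.

r ≈ 0.653 m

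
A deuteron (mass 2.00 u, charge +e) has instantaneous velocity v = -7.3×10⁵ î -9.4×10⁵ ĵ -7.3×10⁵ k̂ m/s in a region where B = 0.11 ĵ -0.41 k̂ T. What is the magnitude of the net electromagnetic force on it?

v×B = (4.66×10⁵, -2.99×10⁵, -8.03×10⁴) N/C.
F = q v×B = (1.602×10⁻¹⁹ C)·(4.66×10⁵, -2.99×10⁵, -8.03×10⁴) = (7.46×10⁻¹⁴, -4.79×10⁻¹⁴, -1.29×10⁻¹⁴) N.
|F| = 8.96×10⁻¹⁴ N.

|F| ≈ 8.96×10⁻¹⁴ N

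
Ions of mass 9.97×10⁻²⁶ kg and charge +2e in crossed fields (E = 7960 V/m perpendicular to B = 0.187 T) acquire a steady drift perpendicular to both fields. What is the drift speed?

v_d ≈ 4.26×10⁴ m/s

In crossed fields the guiding centre drifts at v_d = |E×B|/B² = E/B, independent of charge and mass.
v_d = 7960/0.187 = 4.26×10⁴ m/s.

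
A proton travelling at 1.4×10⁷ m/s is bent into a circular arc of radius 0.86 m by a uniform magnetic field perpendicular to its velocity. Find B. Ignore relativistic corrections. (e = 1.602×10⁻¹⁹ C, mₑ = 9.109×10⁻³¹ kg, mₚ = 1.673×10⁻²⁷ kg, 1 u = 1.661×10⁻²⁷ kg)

From |q|vB = mv²/r, B = mv/(|q|r).
B = (1.673×10⁻²⁷)(1.4×10⁷)/((1.602×10⁻¹⁹)(0.86)) ≈ 0.17 T.

B ≈ 0.17 T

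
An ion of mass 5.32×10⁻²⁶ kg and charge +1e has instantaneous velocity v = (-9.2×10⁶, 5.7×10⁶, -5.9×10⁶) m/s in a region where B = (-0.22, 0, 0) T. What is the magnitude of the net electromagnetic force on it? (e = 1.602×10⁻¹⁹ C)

|F| ≈ 2.89×10⁻¹³ N

v×B = (0, 1.30×10⁶, 1.25×10⁶) N/C.
F = q v×B = (1.602×10⁻¹⁹ C)·(0, 1.30×10⁶, 1.25×10⁶) = (0, 2.08×10⁻¹³, 2.01×10⁻¹³) N.
|F| = 2.89×10⁻¹³ N.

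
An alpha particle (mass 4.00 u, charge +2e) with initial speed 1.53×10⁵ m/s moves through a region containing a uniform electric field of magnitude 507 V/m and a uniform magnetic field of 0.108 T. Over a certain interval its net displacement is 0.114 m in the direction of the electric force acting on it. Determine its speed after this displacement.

B does no work; ΔKE = |q|E d.
½mv_f² = ½mv₀² + |q|Ed = ½(6.644×10⁻²⁷)(1.53×10⁵)² + (3.204×10⁻¹⁹)(507)(0.114) ≈ 7.776×10⁻¹⁷ J + 1.852×10⁻¹⁷ J ≈ 9.628×10⁻¹⁷ J.
v_f = √(2·9.628×10⁻¹⁷/6.644×10⁻²⁷) ≈ 1.70×10⁵ m/s.

v_f ≈ 1.70×10⁵ m/s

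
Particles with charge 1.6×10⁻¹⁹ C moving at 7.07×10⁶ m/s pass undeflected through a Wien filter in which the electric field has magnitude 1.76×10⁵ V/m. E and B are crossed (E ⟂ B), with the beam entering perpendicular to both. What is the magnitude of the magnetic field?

B = 0.0249 T

Balance of forces in the selector: qE = qvB ⇒ B = E/v.
B = 1.76×10⁵/7.07×10⁶ = 0.0249 T.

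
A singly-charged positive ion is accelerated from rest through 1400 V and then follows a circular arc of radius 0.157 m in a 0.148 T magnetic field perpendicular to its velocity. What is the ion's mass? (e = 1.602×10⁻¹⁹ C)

Combine |q|V = ½mv² and r = mv/(|q|B): eliminate v to get m = qB²r²/(2V).
m = (1.602×10⁻¹⁹)(0.148)²(0.157)²/(2·1400) ≈ 3.09×10⁻²⁶ kg.

m ≈ 3.09×10⁻²⁶ kg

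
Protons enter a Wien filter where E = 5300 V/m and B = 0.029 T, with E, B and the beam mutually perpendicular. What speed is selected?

For undeflected motion the electric and magnetic forces balance: qE = qvB.
v = E/B = 5300/0.029 = 1.8×10⁵ m/s.
The result is independent of the particle's charge and mass.

v = 1.8×10⁵ m/s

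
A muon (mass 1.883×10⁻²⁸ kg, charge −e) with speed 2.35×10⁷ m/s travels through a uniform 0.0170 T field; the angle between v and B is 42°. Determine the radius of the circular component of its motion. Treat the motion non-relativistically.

v⊥ = v sinθ = 2.35×10⁷·sin42° ≈ 1.572×10⁷ m/s.
r = m v⊥/(|q|B) = (1.883×10⁻²⁸)(1.572×10⁷)/((1.602×10⁻¹⁹)(0.0170)) ≈ 1.09 m.

r ≈ 1.09 m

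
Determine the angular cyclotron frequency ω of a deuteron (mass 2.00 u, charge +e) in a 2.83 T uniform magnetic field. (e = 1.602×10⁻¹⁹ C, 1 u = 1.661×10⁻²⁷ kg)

ω = |q|B/m.
ω = (1.602×10⁻¹⁹)(2.83)/3.322×10⁻²⁷ ≈ 1.36×10⁸ rad/s.

ω ≈ 1.36×10⁸ rad/s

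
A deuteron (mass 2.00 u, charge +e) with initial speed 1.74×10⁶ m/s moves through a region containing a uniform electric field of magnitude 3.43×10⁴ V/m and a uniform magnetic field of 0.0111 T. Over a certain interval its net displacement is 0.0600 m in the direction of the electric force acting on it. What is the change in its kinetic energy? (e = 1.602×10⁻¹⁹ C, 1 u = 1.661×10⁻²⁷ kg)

ΔKE ≈ 3.30×10⁻¹⁶ J

The magnetic force is always ⟂ v and does no work; only the electric force changes KE.
ΔKE = F_E · d = |q|E d = (1.602×10⁻¹⁹)(3.43×10⁴)(0.0600) ≈ 3.30×10⁻¹⁶ J.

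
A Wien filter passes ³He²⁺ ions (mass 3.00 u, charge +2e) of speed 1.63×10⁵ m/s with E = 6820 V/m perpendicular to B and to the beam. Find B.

Balance of forces in the selector: qE = qvB ⇒ B = E/v.
B = 6820/1.63×10⁵ = 0.0418 T.

B = 0.0418 T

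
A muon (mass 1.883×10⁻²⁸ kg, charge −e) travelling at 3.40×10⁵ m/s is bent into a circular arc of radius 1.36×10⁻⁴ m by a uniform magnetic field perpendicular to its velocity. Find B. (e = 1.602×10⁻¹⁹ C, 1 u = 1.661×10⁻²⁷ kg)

From |q|vB = mv²/r, B = mv/(|q|r).
B = (1.883×10⁻²⁸)(3.40×10⁵)/((1.602×10⁻¹⁹)(1.36×10⁻⁴)) ≈ 2.94 T.

B ≈ 2.94 T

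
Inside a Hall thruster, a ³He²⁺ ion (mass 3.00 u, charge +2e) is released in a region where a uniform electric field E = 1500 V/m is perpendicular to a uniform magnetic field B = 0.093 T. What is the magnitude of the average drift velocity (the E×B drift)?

The E×B drift speed is v_d = E/B.
v_d = 1500/0.093 = 1.6×10⁴ m/s.

v_d ≈ 1.6×10⁴ m/s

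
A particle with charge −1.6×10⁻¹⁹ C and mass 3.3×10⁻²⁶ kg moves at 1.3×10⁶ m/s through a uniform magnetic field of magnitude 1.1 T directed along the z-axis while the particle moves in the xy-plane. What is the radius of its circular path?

The magnetic force provides the centripetal force: |q|vB = mv²/r.
r = mv/(|q|B) = (3.3×10⁻²⁶)(1.3×10⁶)/((1.6×10⁻¹⁹)(1.1)) ≈ 0.24 m.

r ≈ 0.24 m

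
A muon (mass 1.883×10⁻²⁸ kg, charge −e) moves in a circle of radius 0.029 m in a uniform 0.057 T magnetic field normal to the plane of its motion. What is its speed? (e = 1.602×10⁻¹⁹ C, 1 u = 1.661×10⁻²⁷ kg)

From |q|vB = mv²/r, v = |q|Br/m.
v = (1.602×10⁻¹⁹)(0.057)(0.029)/1.883×10⁻²⁸ ≈ 1.4×10⁶ m/s.

v ≈ 1.4×10⁶ m/s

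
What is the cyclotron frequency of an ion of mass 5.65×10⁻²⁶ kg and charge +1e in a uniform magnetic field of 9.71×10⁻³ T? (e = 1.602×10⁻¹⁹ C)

f = |q|B/(2πm).
f = (1.602×10⁻¹⁹)(9.71×10⁻³)/(2π·5.65×10⁻²⁶) ≈ 4380 Hz.

f ≈ 4380 Hz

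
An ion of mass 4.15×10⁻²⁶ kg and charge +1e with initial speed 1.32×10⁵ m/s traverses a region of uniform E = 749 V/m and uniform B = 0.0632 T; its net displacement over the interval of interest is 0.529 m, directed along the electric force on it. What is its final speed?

v_f ≈ 1.43×10⁵ m/s

B does no work; ΔKE = |q|E d.
½mv_f² = ½mv₀² + |q|Ed = ½(4.15×10⁻²⁶)(1.32×10⁵)² + (1.602×10⁻¹⁹)(749)(0.529) ≈ 3.615×10⁻¹⁶ J + 6.347×10⁻¹⁷ J ≈ 4.250×10⁻¹⁶ J.
v_f = √(2·4.250×10⁻¹⁶/4.15×10⁻²⁶) ≈ 1.43×10⁵ m/s.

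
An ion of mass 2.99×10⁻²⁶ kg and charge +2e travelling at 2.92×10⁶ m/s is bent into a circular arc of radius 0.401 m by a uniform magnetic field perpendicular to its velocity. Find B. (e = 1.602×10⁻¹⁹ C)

From |q|vB = mv²/r, B = mv/(|q|r).
B = (2.99×10⁻²⁶)(2.92×10⁶)/((3.204×10⁻¹⁹)(0.401)) ≈ 0.680 T.

B ≈ 0.680 T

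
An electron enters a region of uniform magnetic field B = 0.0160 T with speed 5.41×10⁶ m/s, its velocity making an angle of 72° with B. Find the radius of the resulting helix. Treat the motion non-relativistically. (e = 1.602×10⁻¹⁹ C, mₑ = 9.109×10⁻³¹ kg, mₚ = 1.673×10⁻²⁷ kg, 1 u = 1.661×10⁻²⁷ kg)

v⊥ = v sinθ = 5.41×10⁶·sin72° ≈ 5.145×10⁶ m/s.
r = m v⊥/(|q|B) = (9.109×10⁻³¹)(5.145×10⁶)/((1.602×10⁻¹⁹)(0.0160)) ≈ 1.83×10⁻³ m.

r ≈ 1.83×10⁻³ m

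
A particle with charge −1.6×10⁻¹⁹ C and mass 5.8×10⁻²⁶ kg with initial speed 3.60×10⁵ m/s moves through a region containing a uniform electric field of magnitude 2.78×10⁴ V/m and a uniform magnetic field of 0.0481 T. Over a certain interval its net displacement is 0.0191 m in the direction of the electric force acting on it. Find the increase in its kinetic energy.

The magnetic force is always ⟂ v and does no work; only the electric force changes KE.
ΔKE = F_E · d = |q|E d = (1.6×10⁻¹⁹)(2.78×10⁴)(0.0191) ≈ 8.50×10⁻¹⁷ J.

ΔKE ≈ 8.50×10⁻¹⁷ J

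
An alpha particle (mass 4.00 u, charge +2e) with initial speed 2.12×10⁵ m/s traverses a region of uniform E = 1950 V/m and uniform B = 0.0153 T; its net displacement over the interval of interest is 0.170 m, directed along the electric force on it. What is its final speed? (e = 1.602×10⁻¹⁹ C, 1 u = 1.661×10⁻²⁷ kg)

B does no work; ΔKE = |q|E d.
½mv_f² = ½mv₀² + |q|Ed = ½(6.644×10⁻²⁷)(2.12×10⁵)² + (3.204×10⁻¹⁹)(1950)(0.170) ≈ 1.493×10⁻¹⁶ J + 1.062×10⁻¹⁶ J ≈ 2.555×10⁻¹⁶ J.
v_f = √(2·2.555×10⁻¹⁶/6.644×10⁻²⁷) ≈ 2.77×10⁵ m/s.

v_f ≈ 2.77×10⁵ m/s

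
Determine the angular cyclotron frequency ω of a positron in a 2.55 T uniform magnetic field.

ω ≈ 4.48×10¹¹ rad/s

ω = |q|B/m.
ω = (1.602×10⁻¹⁹)(2.55)/9.109×10⁻³¹ ≈ 4.48×10¹¹ rad/s.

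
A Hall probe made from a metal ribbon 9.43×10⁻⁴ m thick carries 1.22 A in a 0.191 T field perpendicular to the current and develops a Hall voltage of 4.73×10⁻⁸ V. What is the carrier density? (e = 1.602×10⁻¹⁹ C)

n ≈ 3.26×10²⁸ m⁻³

From V_H = IB/(n e t), n = IB/(V_H e t).
n = (1.22)(0.191)/((4.73×10⁻⁸)(1.602×10⁻¹⁹)(9.43×10⁻⁴)) ≈ 3.26×10²⁸ m⁻³.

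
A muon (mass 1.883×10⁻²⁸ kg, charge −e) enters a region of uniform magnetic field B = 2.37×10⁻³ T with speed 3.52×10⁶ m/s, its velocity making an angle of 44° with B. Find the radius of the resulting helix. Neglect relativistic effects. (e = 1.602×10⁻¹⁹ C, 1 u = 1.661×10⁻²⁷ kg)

r ≈ 1.21 m

v⊥ = v sinθ = 3.52×10⁶·sin44° ≈ 2.445×10⁶ m/s.
r = m v⊥/(|q|B) = (1.883×10⁻²⁸)(2.445×10⁶)/((1.602×10⁻¹⁹)(2.37×10⁻³)) ≈ 1.21 m.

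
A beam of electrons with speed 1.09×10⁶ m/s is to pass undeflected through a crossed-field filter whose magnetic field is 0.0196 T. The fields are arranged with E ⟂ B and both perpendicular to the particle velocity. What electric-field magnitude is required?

For straight-line motion qE = qvB, so E = vB.
E = 1.09×10⁶ × 0.0196 = 2.14×10⁴ V/m.

E = 2.14×10⁴ V/m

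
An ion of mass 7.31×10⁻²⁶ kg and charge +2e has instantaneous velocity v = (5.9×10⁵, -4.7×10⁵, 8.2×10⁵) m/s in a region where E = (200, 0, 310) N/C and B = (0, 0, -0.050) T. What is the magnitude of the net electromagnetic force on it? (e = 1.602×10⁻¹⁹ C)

|F| ≈ 1.21×10⁻¹⁴ N

v×B = (2.35×10⁴, 2.95×10⁴, 0) N/C.
E + v×B = (2.37×10⁴, 2.95×10⁴, 310) N/C.
F = q(E + v×B) = (3.204×10⁻¹⁹ C)·(2.37×10⁴, 2.95×10⁴, 310) = (7.59×10⁻¹⁵, 9.45×10⁻¹⁵, 9.93×10⁻¹⁷) N.
|F| = 1.21×10⁻¹⁴ N.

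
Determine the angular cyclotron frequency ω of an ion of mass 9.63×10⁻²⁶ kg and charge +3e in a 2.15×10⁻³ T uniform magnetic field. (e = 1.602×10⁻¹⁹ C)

ω = |q|B/m.
ω = (4.806×10⁻¹⁹)(2.15×10⁻³)/9.63×10⁻²⁶ ≈ 1.07×10⁴ rad/s.

ω ≈ 1.07×10⁴ rad/s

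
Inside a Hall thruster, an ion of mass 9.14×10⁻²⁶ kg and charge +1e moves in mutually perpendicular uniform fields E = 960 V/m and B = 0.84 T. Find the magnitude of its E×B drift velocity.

v_d ≈ 1100 m/s

In crossed fields the guiding centre drifts at v_d = |E×B|/B² = E/B, independent of charge and mass.
v_d = 960/0.84 = 1100 m/s.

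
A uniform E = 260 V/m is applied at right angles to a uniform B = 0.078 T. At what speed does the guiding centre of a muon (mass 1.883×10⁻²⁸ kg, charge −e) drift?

v_d ≈ 3300 m/s

The steady drift has the magnetic force balancing the electric force, so v_d = E/B.
v_d = 260/0.078 = 3300 m/s.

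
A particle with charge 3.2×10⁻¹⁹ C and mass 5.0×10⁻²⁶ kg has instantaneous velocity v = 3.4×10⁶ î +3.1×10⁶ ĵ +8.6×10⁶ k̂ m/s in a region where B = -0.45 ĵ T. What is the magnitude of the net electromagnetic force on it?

v×B = (3.87×10⁶, 0, -1.53×10⁶) N/C.
F = q v×B = (3.2×10⁻¹⁹ C)·(3.87×10⁶, 0, -1.53×10⁶) = (1.24×10⁻¹², 0, -4.90×10⁻¹³) N.
|F| = 1.33×10⁻¹² N.

|F| ≈ 1.33×10⁻¹² N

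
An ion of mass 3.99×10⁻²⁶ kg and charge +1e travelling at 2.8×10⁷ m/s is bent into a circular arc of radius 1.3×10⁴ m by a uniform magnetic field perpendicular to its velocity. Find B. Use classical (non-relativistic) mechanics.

From |q|vB = mv²/r, B = mv/(|q|r).
B = (3.99×10⁻²⁶)(2.8×10⁷)/((1.602×10⁻¹⁹)(1.3×10⁴)) ≈ 5.4×10⁻⁴ T.

B ≈ 5.4×10⁻⁴ T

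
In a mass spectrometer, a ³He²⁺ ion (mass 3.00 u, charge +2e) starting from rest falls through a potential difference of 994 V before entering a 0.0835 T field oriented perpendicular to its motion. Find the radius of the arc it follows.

Acceleration: |q|V = ½mv² ⇒ v = √(2|q|V/m) = √(2·3.204×10⁻¹⁹·994/4.983×10⁻²⁷) ≈ 3.575×10⁵ m/s.
In the field: r = mv/(|q|B) = (4.983×10⁻²⁷)(3.575×10⁵)/((3.204×10⁻¹⁹)(0.0835)) ≈ 0.0666 m.

r ≈ 0.0666 m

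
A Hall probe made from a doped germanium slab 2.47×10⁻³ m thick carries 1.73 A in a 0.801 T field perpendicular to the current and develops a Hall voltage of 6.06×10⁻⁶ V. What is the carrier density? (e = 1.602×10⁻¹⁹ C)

From V_H = IB/(n e t), n = IB/(V_H e t).
n = (1.73)(0.801)/((6.06×10⁻⁶)(1.602×10⁻¹⁹)(2.47×10⁻³)) ≈ 5.78×10²⁶ m⁻³.

n ≈ 5.78×10²⁶ m⁻³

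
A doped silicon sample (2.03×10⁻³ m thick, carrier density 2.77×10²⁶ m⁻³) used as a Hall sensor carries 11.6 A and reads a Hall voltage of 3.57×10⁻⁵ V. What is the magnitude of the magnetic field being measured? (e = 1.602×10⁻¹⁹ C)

B ≈ 0.277 T

From V_H = IB/(n e t), B = V_H n e t / I.
B = (3.57×10⁻⁵)(2.77×10²⁶)(1.602×10⁻¹⁹)(2.03×10⁻³)/11.6 ≈ 0.277 T.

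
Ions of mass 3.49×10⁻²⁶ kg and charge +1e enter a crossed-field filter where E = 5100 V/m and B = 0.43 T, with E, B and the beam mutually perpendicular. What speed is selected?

Zero net Lorentz force requires |qE| = |q v×B|, i.e. E = vB.
v = E/B = 5100/0.43 = 1.2×10⁴ m/s.

v = 1.2×10⁴ m/s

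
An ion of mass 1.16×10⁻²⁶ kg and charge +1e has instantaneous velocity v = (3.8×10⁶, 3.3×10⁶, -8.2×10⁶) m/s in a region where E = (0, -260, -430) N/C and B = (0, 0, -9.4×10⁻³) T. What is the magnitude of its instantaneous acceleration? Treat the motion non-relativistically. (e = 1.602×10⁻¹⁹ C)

v×B = (-3.10×10⁴, 3.57×10⁴, 0) N/C.
E + v×B = (-3.10×10⁴, 3.55×10⁴, -430) N/C.
F = q(E + v×B) = (1.602×10⁻¹⁹ C)·(-3.10×10⁴, 3.55×10⁴, -430) = (-4.97×10⁻¹⁵, 5.68×10⁻¹⁵, -6.89×10⁻¹⁷) N.
|a| = |F|/m = 7.548×10⁻¹⁵/1.16×10⁻²⁶ ≈ 6.51×10¹¹ m/s².

|a| ≈ 6.51×10¹¹ m/s²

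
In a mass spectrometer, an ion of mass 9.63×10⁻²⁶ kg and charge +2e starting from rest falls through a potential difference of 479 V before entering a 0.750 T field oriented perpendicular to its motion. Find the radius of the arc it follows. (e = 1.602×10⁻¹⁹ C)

r ≈ 0.0226 m

Acceleration: |q|V = ½mv² ⇒ v = √(2|q|V/m) = √(2·3.204×10⁻¹⁹·479/9.63×10⁻²⁶) ≈ 5.646×10⁴ m/s.
In the field: r = mv/(|q|B) = (9.63×10⁻²⁶)(5.646×10⁴)/((3.204×10⁻¹⁹)(0.750)) ≈ 0.0226 m.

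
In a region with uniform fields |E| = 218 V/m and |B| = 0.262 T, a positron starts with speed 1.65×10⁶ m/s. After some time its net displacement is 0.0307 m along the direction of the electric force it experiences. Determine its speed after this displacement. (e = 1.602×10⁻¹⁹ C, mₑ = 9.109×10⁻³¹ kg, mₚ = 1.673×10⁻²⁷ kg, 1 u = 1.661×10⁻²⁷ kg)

B does no work; ΔKE = |q|E d.
½mv_f² = ½mv₀² + |q|Ed = ½(9.109×10⁻³¹)(1.65×10⁶)² + (1.602×10⁻¹⁹)(218)(0.0307) ≈ 1.240×10⁻¹⁸ J + 1.072×10⁻¹⁸ J ≈ 2.312×10⁻¹⁸ J.
v_f = √(2·2.312×10⁻¹⁸/9.109×10⁻³¹) ≈ 2.25×10⁶ m/s.

v_f ≈ 2.25×10⁶ m/s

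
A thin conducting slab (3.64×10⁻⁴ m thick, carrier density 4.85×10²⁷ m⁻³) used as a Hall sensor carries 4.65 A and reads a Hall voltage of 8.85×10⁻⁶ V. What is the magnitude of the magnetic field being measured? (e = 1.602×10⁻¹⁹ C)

From V_H = IB/(n e t), B = V_H n e t / I.
B = (8.85×10⁻⁶)(4.85×10²⁷)(1.602×10⁻¹⁹)(3.64×10⁻⁴)/4.65 ≈ 0.538 T.

B ≈ 0.538 T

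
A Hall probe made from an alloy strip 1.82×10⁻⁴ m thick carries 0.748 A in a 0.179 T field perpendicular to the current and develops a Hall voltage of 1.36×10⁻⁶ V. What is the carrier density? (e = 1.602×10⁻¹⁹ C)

n ≈ 3.38×10²⁷ m⁻³

From V_H = IB/(n e t), n = IB/(V_H e t).
n = (0.748)(0.179)/((1.36×10⁻⁶)(1.602×10⁻¹⁹)(1.82×10⁻⁴)) ≈ 3.38×10²⁷ m⁻³.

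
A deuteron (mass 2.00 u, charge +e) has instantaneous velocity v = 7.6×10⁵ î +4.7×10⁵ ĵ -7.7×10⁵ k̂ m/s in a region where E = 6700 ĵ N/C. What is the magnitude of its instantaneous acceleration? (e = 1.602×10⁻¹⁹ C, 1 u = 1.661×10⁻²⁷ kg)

Only an electric field acts, so F = qE = (1.602×10⁻¹⁹ C)·(0, 6700, 0) = (0, 1.07×10⁻¹⁵, 0) N.
|a| = |F|/m = 1.073×10⁻¹⁵/3.322×10⁻²⁷ ≈ 3.23×10¹¹ m/s².

|a| ≈ 3.23×10¹¹ m/s²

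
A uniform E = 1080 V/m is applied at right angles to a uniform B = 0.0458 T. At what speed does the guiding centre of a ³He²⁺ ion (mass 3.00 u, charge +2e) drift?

The steady drift has the magnetic force balancing the electric force, so v_d = E/B.
v_d = 1080/0.0458 = 2.36×10⁴ m/s.

v_d ≈ 2.36×10⁴ m/s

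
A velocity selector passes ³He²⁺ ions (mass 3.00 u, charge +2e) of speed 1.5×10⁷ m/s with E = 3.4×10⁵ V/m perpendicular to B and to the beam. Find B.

Balance of forces in the selector: qE = qvB ⇒ B = E/v.
B = 3.4×10⁵/1.5×10⁷ = 0.023 T.

B = 0.023 T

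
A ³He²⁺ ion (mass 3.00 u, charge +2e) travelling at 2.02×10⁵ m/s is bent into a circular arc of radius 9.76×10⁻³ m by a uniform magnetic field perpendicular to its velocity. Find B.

B ≈ 0.322 T

From |q|vB = mv²/r, B = mv/(|q|r).
B = (4.983×10⁻²⁷)(2.02×10⁵)/((3.204×10⁻¹⁹)(9.76×10⁻³)) ≈ 0.322 T.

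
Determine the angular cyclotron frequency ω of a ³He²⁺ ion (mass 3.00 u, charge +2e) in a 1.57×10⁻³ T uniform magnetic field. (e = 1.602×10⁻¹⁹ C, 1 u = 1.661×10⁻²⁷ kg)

ω = |q|B/m.
ω = (3.204×10⁻¹⁹)(1.57×10⁻³)/4.983×10⁻²⁷ ≈ 1.01×10⁵ rad/s.

ω ≈ 1.01×10⁵ rad/s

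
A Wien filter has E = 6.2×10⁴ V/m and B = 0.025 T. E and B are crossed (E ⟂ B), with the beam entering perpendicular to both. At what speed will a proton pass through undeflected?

Straight-line motion ⇒ electric and magnetic forces cancel, so E = vB.
v = E/B = 6.2×10⁴/0.025 = 2.5×10⁶ m/s.

v = 2.5×10⁶ m/s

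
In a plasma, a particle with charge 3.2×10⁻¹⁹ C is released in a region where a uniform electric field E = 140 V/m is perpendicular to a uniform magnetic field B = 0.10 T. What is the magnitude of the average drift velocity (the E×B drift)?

In crossed fields the guiding centre drifts at v_d = |E×B|/B² = E/B, independent of charge and mass.
v_d = 140/0.10 = 1400 m/s.

v_d ≈ 1400 m/s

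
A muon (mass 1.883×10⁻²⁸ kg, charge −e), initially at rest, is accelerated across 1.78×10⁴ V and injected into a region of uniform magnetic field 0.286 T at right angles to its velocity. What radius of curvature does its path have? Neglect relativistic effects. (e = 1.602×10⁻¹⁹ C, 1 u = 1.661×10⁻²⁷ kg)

r ≈ 0.0226 m

Acceleration: |q|V = ½mv² ⇒ v = √(2|q|V/m) = √(2·1.602×10⁻¹⁹·1.78×10⁴/1.883×10⁻²⁸) ≈ 5.503×10⁶ m/s.
In the field: r = mv/(|q|B) = (1.883×10⁻²⁸)(5.503×10⁶)/((1.602×10⁻¹⁹)(0.286)) ≈ 0.0226 m.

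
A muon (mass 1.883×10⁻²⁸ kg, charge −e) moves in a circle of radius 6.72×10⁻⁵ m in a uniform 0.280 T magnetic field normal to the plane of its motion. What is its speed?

From |q|vB = mv²/r, v = |q|Br/m.
v = (1.602×10⁻¹⁹)(0.280)(6.72×10⁻⁵)/1.883×10⁻²⁸ ≈ 1.60×10⁴ m/s.

v ≈ 1.60×10⁴ m/s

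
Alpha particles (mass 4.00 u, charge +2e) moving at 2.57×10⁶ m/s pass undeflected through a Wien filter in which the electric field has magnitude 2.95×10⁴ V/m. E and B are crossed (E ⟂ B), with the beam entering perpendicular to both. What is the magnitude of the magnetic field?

Balance of forces in the selector: qE = qvB ⇒ B = E/v.
B = 2.95×10⁴/2.57×10⁶ = 0.0115 T.

B = 0.0115 T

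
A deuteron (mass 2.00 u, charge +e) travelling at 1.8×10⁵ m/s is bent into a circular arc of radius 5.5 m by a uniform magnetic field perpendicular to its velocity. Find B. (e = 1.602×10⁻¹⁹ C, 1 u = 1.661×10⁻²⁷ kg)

From |q|vB = mv²/r, B = mv/(|q|r).
B = (3.322×10⁻²⁷)(1.8×10⁵)/((1.602×10⁻¹⁹)(5.5)) ≈ 6.8×10⁻⁴ T.

B ≈ 6.8×10⁻⁴ T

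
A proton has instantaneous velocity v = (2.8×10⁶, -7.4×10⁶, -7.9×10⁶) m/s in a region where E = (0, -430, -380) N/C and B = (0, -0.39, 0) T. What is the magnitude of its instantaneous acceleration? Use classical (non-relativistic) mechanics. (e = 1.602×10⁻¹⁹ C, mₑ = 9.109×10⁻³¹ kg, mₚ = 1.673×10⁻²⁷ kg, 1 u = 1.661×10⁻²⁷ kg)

v×B = (-3.08×10⁶, 0, -1.09×10⁶) N/C.
E + v×B = (-3.08×10⁶, -430, -1.09×10⁶) N/C.
F = q(E + v×B) = (1.602×10⁻¹⁹ C)·(-3.08×10⁶, -430, -1.09×10⁶) = (-4.94×10⁻¹³, -6.89×10⁻¹⁷, -1.75×10⁻¹³) N.
|a| = |F|/m = 5.237×10⁻¹³/1.673×10⁻²⁷ ≈ 3.13×10¹⁴ m/s².

|a| ≈ 3.13×10¹⁴ m/s²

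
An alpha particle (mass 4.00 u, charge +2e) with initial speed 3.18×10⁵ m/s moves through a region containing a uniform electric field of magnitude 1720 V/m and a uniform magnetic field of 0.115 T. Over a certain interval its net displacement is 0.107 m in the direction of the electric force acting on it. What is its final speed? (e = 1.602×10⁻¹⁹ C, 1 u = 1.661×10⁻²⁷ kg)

B does no work; ΔKE = |q|E d.
½mv_f² = ½mv₀² + |q|Ed = ½(6.644×10⁻²⁷)(3.18×10⁵)² + (3.204×10⁻¹⁹)(1720)(0.107) ≈ 3.359×10⁻¹⁶ J + 5.897×10⁻¹⁷ J ≈ 3.949×10⁻¹⁶ J.
v_f = √(2·3.949×10⁻¹⁶/6.644×10⁻²⁷) ≈ 3.45×10⁵ m/s.

v_f ≈ 3.45×10⁵ m/s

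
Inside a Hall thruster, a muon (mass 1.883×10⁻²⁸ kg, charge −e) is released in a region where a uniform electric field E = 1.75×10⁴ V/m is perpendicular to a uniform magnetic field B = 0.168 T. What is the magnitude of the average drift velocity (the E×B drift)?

The E×B drift speed is v_d = E/B.
v_d = 1.75×10⁴/0.168 = 1.04×10⁵ m/s.

v_d ≈ 1.04×10⁵ m/s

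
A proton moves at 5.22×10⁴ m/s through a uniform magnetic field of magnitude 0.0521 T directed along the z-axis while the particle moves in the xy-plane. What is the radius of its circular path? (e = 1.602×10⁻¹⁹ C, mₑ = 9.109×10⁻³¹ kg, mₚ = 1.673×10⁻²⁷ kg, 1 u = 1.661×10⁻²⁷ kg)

The magnetic force provides the centripetal force: |q|vB = mv²/r.
r = mv/(|q|B) = (1.673×10⁻²⁷)(5.22×10⁴)/((1.602×10⁻¹⁹)(0.0521)) ≈ 0.0105 m.

r ≈ 0.0105 m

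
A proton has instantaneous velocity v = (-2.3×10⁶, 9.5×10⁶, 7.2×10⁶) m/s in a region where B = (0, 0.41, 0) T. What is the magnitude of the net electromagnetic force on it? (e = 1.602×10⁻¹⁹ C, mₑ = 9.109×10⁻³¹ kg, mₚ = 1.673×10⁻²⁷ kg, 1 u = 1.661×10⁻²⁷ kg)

v×B = (-2.95×10⁶, 0, -9.43×10⁵) N/C.
F = q v×B = (1.602×10⁻¹⁹ C)·(-2.95×10⁶, 0, -9.43×10⁵) = (-4.73×10⁻¹³, 0, -1.51×10⁻¹³) N.
|F| = 4.96×10⁻¹³ N.

|F| ≈ 4.96×10⁻¹³ N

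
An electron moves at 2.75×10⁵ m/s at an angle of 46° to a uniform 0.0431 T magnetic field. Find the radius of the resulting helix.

v⊥ = v sinθ = 2.75×10⁵·sin46° ≈ 1.978×10⁵ m/s.
r = m v⊥/(|q|B) = (9.109×10⁻³¹)(1.978×10⁵)/((1.602×10⁻¹⁹)(0.0431)) ≈ 2.61×10⁻⁵ m.

r ≈ 2.61×10⁻⁵ m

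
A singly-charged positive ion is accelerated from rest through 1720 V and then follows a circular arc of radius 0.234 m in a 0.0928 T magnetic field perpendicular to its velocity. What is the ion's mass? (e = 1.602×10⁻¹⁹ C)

m ≈ 2.20×10⁻²⁶ kg

Combine |q|V = ½mv² and r = mv/(|q|B): eliminate v to get m = qB²r²/(2V).
m = (1.602×10⁻¹⁹)(0.0928)²(0.234)²/(2·1720) ≈ 2.20×10⁻²⁶ kg.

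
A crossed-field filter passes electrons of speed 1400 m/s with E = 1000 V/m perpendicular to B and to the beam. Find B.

B = 0.71 T

Balance of forces in the selector: qE = qvB ⇒ B = E/v.
B = 1000/1400 = 0.71 T.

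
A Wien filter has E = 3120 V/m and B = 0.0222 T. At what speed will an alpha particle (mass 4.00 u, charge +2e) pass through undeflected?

v = 1.41×10⁵ m/s

Straight-line motion ⇒ electric and magnetic forces cancel, so E = vB.
v = E/B = 3120/0.0222 = 1.41×10⁵ m/s.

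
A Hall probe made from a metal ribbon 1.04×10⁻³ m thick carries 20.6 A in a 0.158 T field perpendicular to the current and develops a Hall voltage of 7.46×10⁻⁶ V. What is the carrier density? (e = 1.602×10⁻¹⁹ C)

n ≈ 2.62×10²⁷ m⁻³

From V_H = IB/(n e t), n = IB/(V_H e t).
n = (20.6)(0.158)/((7.46×10⁻⁶)(1.602×10⁻¹⁹)(1.04×10⁻³)) ≈ 2.62×10²⁷ m⁻³.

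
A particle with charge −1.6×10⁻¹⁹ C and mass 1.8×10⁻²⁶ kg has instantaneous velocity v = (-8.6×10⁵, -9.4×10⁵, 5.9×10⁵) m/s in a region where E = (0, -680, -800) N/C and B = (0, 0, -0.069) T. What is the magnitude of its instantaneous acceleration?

|a| ≈ 7.86×10¹¹ m/s²

v×B = (6.49×10⁴, -5.93×10⁴, 0) N/C.
E + v×B = (6.49×10⁴, -6.00×10⁴, -800) N/C.
F = q(E + v×B) = (−1.6×10⁻¹⁹ C)·(6.49×10⁴, -6.00×10⁴, -800) = (-1.04×10⁻¹⁴, 9.60×10⁻¹⁵, 1.28×10⁻¹⁶) N.
|a| = |F|/m = 1.414×10⁻¹⁴/1.8×10⁻²⁶ ≈ 7.86×10¹¹ m/s².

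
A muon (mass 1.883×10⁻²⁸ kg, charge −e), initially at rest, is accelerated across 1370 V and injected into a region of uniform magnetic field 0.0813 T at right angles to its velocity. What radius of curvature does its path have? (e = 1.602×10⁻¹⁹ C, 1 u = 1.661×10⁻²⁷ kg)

r ≈ 0.0221 m

Acceleration: |q|V = ½mv² ⇒ v = √(2|q|V/m) = √(2·1.602×10⁻¹⁹·1370/1.883×10⁻²⁸) ≈ 1.527×10⁶ m/s.
In the field: r = mv/(|q|B) = (1.883×10⁻²⁸)(1.527×10⁶)/((1.602×10⁻¹⁹)(0.0813)) ≈ 0.0221 m.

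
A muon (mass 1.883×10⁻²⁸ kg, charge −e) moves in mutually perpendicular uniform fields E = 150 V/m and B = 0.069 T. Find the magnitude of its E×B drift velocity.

v_d ≈ 2200 m/s

In crossed fields the guiding centre drifts at v_d = |E×B|/B² = E/B, independent of charge and mass.
v_d = 150/0.069 = 2200 m/s.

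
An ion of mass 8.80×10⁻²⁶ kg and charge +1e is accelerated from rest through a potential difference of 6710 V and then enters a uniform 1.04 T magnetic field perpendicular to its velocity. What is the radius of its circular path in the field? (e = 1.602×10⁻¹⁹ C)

Acceleration: |q|V = ½mv² ⇒ v = √(2|q|V/m) = √(2·1.602×10⁻¹⁹·6710/8.80×10⁻²⁶) ≈ 1.563×10⁵ m/s.
In the field: r = mv/(|q|B) = (8.80×10⁻²⁶)(1.563×10⁵)/((1.602×10⁻¹⁹)(1.04)) ≈ 0.0826 m.

r ≈ 0.0826 m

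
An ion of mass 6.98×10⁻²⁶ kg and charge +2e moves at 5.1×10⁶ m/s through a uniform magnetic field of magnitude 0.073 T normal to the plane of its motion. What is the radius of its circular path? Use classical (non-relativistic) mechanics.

The magnetic force provides the centripetal force: |q|vB = mv²/r.
r = mv/(|q|B) = (6.98×10⁻²⁶)(5.1×10⁶)/((3.204×10⁻¹⁹)(0.073)) ≈ 15 m.

r ≈ 15 m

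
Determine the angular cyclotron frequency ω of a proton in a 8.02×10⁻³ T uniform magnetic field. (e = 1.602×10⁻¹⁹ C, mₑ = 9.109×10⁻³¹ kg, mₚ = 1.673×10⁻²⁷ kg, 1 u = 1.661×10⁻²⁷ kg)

ω ≈ 7.68×10⁵ rad/s

ω = |q|B/m.
ω = (1.602×10⁻¹⁹)(8.02×10⁻³)/1.673×10⁻²⁷ ≈ 7.68×10⁵ rad/s.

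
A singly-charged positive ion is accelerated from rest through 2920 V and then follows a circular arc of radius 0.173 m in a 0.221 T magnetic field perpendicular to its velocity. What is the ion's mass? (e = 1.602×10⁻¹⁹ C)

m ≈ 4.01×10⁻²⁶ kg

Combine |q|V = ½mv² and r = mv/(|q|B): eliminate v to get m = qB²r²/(2V).
m = (1.602×10⁻¹⁹)(0.221)²(0.173)²/(2·2920) ≈ 4.01×10⁻²⁶ kg.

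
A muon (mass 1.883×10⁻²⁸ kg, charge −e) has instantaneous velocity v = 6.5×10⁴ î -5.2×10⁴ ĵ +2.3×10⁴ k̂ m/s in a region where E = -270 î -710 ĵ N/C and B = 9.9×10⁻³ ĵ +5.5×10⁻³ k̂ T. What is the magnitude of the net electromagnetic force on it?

|F| ≈ 2.36×10⁻¹⁶ N

v×B = (-514, -358, 644) N/C.
E + v×B = (-784, -1070, 644) N/C.
F = q(E + v×B) = (−1.602×10⁻¹⁹ C)·(-784, -1070, 644) = (1.26×10⁻¹⁶, 1.71×10⁻¹⁶, -1.03×10⁻¹⁶) N.
|F| = 2.36×10⁻¹⁶ N.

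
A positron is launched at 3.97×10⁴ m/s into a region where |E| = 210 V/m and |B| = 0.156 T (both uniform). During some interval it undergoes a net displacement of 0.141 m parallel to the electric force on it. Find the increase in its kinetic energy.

The magnetic force is always ⟂ v and does no work; only the electric force changes KE.
ΔKE = F_E · d = |q|E d = (1.602×10⁻¹⁹)(210)(0.141) ≈ 4.74×10⁻¹⁸ J.

ΔKE ≈ 4.74×10⁻¹⁸ J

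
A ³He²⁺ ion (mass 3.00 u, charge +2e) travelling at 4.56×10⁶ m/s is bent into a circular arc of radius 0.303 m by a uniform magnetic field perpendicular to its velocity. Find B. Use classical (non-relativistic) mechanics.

From |q|vB = mv²/r, B = mv/(|q|r).
B = (4.983×10⁻²⁷)(4.56×10⁶)/((3.204×10⁻¹⁹)(0.303)) ≈ 0.234 T.

B ≈ 0.234 T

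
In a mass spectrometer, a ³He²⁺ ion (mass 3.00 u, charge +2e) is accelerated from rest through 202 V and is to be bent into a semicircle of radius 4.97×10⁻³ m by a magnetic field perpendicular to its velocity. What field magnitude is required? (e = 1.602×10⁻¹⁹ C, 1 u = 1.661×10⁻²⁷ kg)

v = √(2|q|V/m) = √(2·3.204×10⁻¹⁹·202/4.983×10⁻²⁷) ≈ 1.612×10⁵ m/s.
B = mv/(|q|r) = (4.983×10⁻²⁷)(1.612×10⁵)/((3.204×10⁻¹⁹)(4.97×10⁻³)) ≈ 0.504 T.

B ≈ 0.504 T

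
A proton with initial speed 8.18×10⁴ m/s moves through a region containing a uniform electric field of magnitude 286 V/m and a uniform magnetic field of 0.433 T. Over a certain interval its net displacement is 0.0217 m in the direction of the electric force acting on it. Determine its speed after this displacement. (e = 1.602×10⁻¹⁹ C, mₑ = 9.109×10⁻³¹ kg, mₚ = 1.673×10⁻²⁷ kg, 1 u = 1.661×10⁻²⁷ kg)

v_f ≈ 8.88×10⁴ m/s

B does no work; ΔKE = |q|E d.
½mv_f² = ½mv₀² + |q|Ed = ½(1.673×10⁻²⁷)(8.18×10⁴)² + (1.602×10⁻¹⁹)(286)(0.0217) ≈ 5.597×10⁻¹⁸ J + 9.942×10⁻¹⁹ J ≈ 6.591×10⁻¹⁸ J.
v_f = √(2·6.591×10⁻¹⁸/1.673×10⁻²⁷) ≈ 8.88×10⁴ m/s.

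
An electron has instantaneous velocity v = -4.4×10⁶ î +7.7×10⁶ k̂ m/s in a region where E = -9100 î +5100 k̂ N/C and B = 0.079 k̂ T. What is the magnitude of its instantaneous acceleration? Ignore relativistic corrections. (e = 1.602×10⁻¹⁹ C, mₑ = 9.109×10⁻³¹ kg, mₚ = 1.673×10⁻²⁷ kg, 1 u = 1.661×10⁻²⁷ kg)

v×B = (0, 3.48×10⁵, 0) N/C.
E + v×B = (-9100, 3.48×10⁵, 5100) N/C.
F = q(E + v×B) = (−1.602×10⁻¹⁹ C)·(-9100, 3.48×10⁵, 5100) = (1.46×10⁻¹⁵, -5.57×10⁻¹⁴, -8.17×10⁻¹⁶) N.
|a| = |F|/m = 5.571×10⁻¹⁴/9.109×10⁻³¹ ≈ 6.12×10¹⁶ m/s².

|a| ≈ 6.12×10¹⁶ m/s²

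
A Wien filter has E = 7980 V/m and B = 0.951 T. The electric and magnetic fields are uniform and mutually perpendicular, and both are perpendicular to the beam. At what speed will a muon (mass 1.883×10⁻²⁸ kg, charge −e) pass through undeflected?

For undeflected motion the electric and magnetic forces balance: qE = qvB.
v = E/B = 7980/0.951 = 8390 m/s.

v = 8390 m/s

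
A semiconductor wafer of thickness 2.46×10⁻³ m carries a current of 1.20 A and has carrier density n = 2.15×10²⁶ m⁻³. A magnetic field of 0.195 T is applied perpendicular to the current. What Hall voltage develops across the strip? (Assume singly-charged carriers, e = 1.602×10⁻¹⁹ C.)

V_H ≈ 2.76×10⁻⁶ V

V_H = IB/(n e t).
V_H = (1.20)(0.195)/((2.15×10²⁶)(1.602×10⁻¹⁹)(2.46×10⁻³)) ≈ 2.76×10⁻⁶ V.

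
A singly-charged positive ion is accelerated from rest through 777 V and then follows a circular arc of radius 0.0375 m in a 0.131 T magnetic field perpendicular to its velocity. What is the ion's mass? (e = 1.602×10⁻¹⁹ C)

Combine |q|V = ½mv² and r = mv/(|q|B): eliminate v to get m = qB²r²/(2V).
m = (1.602×10⁻¹⁹)(0.131)²(0.0375)²/(2·777) ≈ 2.49×10⁻²⁷ kg.

m ≈ 2.49×10⁻²⁷ kg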